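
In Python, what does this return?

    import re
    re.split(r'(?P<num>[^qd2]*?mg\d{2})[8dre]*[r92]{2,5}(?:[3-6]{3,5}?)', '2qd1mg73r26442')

['2qd', '1mg73', '2']

This matches zero or more of any character except [qd2] (lazy), then the literal 'mg', then exactly 2 of a digit (captured as 'num'); then zero or more of one of [8dre], then 2 to 5 of one of [r92]; then 3 to 5 of a character in [3-6] (lazy) (non-capturing group).
`re.split` interleaves the captured-group text with the surrounding fragments.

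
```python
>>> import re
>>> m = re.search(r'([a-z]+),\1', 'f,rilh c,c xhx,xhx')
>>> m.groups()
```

The match spans [7:10] → 'c,c'.
Captured: group 1 = 'c'.

('c',)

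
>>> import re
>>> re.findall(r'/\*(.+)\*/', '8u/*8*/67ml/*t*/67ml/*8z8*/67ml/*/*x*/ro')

With a single group, `findall` returns only what that group captured — 1 item.

['8*/67ml/*t*/67ml/*8z8*/67ml/*/*x']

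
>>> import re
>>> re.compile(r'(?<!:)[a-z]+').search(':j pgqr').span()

A negative assertion filters positions out without eating any characters.
Unlike `match`, `search` isn't anchored — it looks for the pattern anywhere in the string.
The match spans [3:7] → 'pgqr'.

(3, 7)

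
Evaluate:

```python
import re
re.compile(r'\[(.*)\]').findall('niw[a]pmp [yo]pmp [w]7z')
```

['a]pmp [yo]pmp [w']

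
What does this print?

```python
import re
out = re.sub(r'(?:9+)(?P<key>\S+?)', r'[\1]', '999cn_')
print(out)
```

With the lazy modifier that quantifier settles for the fewest repetitions that let the rest of the pattern succeed (the atoms after it are unaffected and can still be greedy).
`\1` in the replacement pulls in group 1's text for each match.

[c]n_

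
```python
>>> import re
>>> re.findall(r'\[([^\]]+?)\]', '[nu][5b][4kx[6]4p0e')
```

['nu', '5b', '4kx[6']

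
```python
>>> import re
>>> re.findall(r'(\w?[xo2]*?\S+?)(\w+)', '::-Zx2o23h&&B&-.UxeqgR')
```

A non-greedy quantifier consumes as few characters as it can — just enough that the remainder of the pattern still matches from where it stops; whatever follows it matches normally.
`findall` packs the 2 group values into a tuple for every match.

[('::-', 'Zx2o23h'), ('&&', 'B'), ('&-.', 'UxeqgR')]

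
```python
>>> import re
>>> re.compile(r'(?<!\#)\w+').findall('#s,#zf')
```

['f']

The negative lookahead/lookbehind blocks any match where the forbidden context is present.
Scanning left to right: at [5:6] → 'f'.
No capturing groups, so `findall` returns the 1 full match string.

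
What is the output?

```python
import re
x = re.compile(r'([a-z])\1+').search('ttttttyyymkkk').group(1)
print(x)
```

t

The backreference `\1` re-matches whatever the first group consumed, character for character.
Unlike `match`, `search` isn't anchored — it looks for the pattern anywhere in the string.
The match spans [0:6] → 'tttttt'.
Captured: group 1 = 't'.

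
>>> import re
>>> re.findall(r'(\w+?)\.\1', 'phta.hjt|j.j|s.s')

['j', 's']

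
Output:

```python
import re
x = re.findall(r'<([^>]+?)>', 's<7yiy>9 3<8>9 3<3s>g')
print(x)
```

['7yiy', '8', '3s']

Scanning left to right: at [1:7] match '<7yiy>', group 1 = '7yiy'; at [10:13] match '<8>', group 1 = '8'; at [16:20] match '<3s>', group 1 = '3s'.
One capturing group, so `findall` returns just the captured substring from each match — 3 in all.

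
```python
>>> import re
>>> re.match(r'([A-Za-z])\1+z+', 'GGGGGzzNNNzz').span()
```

`re.match` only tries the pattern at the start of the string.
The match spans [0:7] → 'GGGGGzz'.

(0, 7)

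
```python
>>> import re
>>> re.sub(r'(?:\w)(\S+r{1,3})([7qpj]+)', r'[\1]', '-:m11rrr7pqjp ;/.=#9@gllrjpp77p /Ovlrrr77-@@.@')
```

'-:[11rrr] ;/.=#[@gllr] /[vlrrr]-@@.@'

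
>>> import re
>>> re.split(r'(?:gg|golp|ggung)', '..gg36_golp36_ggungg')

Alternation isn't longest-match — the leftmost alternative that fits at this position is chosen.
Matches to split on: at [2:4] → 'gg'; at [7:11] → 'golp'; at [14:16] → 'gg'; at [18:20] → 'gg'.
`split` removes every match and returns the 5 fragments in between.

['..', '36_', '36_', 'un', '']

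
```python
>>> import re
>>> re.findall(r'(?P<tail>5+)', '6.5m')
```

['5']

Pattern: one or more of a literal '5' (captured as 'tail').
Matches: at [2:3] match '5', group 1 = '5'.
One capturing group, so `findall` returns just the captured substring from the one match — 1 in all.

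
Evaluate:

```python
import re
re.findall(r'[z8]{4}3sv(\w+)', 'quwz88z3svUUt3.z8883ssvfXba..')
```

['UUt3']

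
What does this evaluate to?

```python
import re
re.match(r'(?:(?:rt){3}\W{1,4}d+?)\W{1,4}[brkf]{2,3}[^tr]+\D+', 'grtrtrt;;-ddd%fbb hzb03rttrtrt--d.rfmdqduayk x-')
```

None

This matches the literal 'rt' repeated 3 times, then 1 to 4 of a non-word character, then one or more of the literal 'd' (lazy) (non-capturing group); then 1 to 4 of a non-word character, then 2 to 3 of one of [brkf]; then one or more of any character except [tr]; then one or more of a non-digit.
With `match`, the pattern is implicitly anchored at the beginning.
Here position 0 doesn't satisfy it, so the call returns None.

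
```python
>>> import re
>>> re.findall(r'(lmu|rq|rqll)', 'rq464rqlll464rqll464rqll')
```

Alternation tries branches left to right and keeps the first one that lets the overall match succeed at that position.
With a single group, `findall` returns only what that group captured — 4 items.

['rq', 'rq', 'rq', 'rq']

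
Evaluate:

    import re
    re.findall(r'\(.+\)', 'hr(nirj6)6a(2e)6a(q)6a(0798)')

['(nirj6)6a(2e)6a(q)6a(0798)']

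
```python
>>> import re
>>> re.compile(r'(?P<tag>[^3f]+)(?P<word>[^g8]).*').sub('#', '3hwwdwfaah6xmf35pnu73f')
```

The pattern matches one or more of any character except [3f] (captured as 'tag'); then any character except [g8] (captured as 'word'); then zero or more of any character.
Matches: at [1:22] → 'hwwdwfaah6xmf35pnu73f'.
Each match is replaced by '#'.

'3#'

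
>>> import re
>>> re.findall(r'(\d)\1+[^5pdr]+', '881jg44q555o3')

The backreference `\1` re-matches whatever the first group consumed, character for character.
Walking the string: at [0:8] match '881jg44q', group 1 = '8'; at [8:13] match '555o3', group 1 = '5'.
`findall` collects group 1 from each match (2 total).

['8', '5']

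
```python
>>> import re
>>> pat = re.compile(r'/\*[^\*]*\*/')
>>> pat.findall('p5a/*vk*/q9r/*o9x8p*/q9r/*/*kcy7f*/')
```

['/*vk*/', '/*o9x8p*/', '/*kcy7f*/']

Matches: at [3:9] → '/*vk*/'; at [12:21] → '/*o9x8p*/'; at [26:35] → '/*kcy7f*/'.
Since nothing is captured, `findall` lists the 3 matched substrings directly.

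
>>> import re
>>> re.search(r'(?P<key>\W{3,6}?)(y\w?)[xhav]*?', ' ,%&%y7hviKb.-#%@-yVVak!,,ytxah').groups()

Pattern: 3 to 6 of a non-word character (lazy) (captured as 'key'); then the literal 'y', then optionally a word character (captured); then zero or more of one of [xhav] (lazy).
Lazy quantifiers expand one character at a time until the remainder of the pattern can match.
`re.search` scans for the first position where the pattern succeeds.
The match spans [0:7] → ' ,%&%y7'.
Captured: group 1 = ' ,%&%', group 2 = 'y7'.

(' ,%&%', 'y7')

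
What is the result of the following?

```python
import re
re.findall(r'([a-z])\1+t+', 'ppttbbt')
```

`\1` is not a pattern — it's the concrete string captured by group 1, re-applied verbatim.
Matches: at [0:4] match 'pptt', group 1 = 'p'; at [4:7] match 'bbt', group 1 = 'b'.
Because there's exactly one group, `findall` drops the full match and keeps group 1 from each hit.

['p', 'b']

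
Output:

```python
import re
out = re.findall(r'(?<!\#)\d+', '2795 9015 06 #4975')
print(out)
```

['2795', '9015', '06', '975']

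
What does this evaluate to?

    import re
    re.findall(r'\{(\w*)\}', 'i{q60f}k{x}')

['q60f', 'x']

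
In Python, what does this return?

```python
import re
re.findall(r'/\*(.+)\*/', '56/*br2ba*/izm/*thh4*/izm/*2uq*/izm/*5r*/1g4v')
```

With a single group, `findall` returns only what that group captured — 1 item.

['br2ba*/izm/*thh4*/izm/*2uq*/izm/*5r']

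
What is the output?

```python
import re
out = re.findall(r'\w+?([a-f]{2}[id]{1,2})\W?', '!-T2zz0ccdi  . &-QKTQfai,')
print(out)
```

['ccdi', 'fai']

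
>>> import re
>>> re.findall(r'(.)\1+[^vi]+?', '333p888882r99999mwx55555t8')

A backreference is literal: `\1` must see the identical characters the first group matched.
One capturing group, so `findall` returns just the captured substring from each match — 4 in all.

['3', '8', '9', '5']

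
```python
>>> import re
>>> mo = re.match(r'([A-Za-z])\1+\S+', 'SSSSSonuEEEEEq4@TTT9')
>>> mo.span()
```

(0, 20)

`re.match` only tries the pattern at the start of the string.
The match spans [0:20] → 'SSSSSonuEEEEEq4@TTT9'.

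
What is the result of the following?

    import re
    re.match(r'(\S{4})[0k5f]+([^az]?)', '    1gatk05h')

None

`re.match` only tries the pattern at the start of the string.
Here the pattern fails at index 0, so the call returns None.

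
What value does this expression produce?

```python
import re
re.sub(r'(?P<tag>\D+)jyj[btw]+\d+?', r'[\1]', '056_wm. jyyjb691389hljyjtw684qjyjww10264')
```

'056_wm. jyyjb691389[hl]84[q]0264'

The pattern matches one or more of a non-digit (captured as 'tag'); then the literal 'j', then the literal 'yj', then one or more of one of [btw]; then one or more of a digit (lazy).
With the lazy modifier that quantifier settles for the fewest repetitions that let the rest of the pattern succeed (the atoms after it are unaffected and can still be greedy).
Matches: at [19:27] → 'hljyjtw6'; at [29:36] → 'qjyjww1'.
The replacement refers to a captured group, so each match is rewritten using its own captured text.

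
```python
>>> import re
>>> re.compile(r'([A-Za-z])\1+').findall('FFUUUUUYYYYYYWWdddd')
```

A backreference is literal: `\1` must see the identical characters the first group matched.
Walking the string: at [0:2] match 'FF', group 1 = 'F'; at [2:7] match 'UUUUU', group 1 = 'U'; at [7:13] match 'YYYYYY', group 1 = 'Y'; at [13:15] match 'WW', group 1 = 'W'; at [15:19] match 'dddd', group 1 = 'd'.
Because there's exactly one group, `findall` drops the full match and keeps group 1 from each hit.

['F', 'U', 'Y', 'W', 'd']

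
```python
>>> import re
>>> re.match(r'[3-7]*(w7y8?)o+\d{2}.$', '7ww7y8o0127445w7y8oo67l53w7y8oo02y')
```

None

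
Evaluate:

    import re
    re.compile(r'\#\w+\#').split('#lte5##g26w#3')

['', '', '3']

Matches to split on: at [0:6] → '#lte5#'; at [6:12] → '#g26w#'.
Splitting on the pattern gives 3 pieces.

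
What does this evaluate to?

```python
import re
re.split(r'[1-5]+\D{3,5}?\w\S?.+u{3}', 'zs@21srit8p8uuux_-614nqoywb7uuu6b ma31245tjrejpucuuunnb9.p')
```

The pattern matches one or more of a character in [1-5], then 3 to 5 of a non-digit (lazy), then a word character; then optionally a non-whitespace character, then one or more of any character, then exactly 3 of the literal 'u'.
Matches to split on: at [3:52] → '21srit8p8uuux_-614nqoywb7uuu6b ma31245tjrejpucuuu'.
`split` removes every match and returns the 2 fragments in between.

['zs@', 'nnb9.p']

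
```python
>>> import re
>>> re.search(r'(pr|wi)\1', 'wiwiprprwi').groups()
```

('wi',)

The match spans [0:4] → 'wiwi'.
Captured: group 1 = 'wi'.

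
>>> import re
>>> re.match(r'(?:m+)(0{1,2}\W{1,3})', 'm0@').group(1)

'0@'

The pattern matches one or more of a literal 'm' (non-capturing group); then 1 to 2 of a literal '0', then 1 to 3 of a non-word character (captured).
`re.match` only tries the pattern at the start of the string.
The match spans [0:3] → 'm0@'.
Captured: group 1 = '0@'.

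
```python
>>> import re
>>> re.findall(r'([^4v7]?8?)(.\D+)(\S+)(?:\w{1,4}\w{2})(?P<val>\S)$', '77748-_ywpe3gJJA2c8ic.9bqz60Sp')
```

Pattern: optionally any character except [4v7], then optionally a literal '8' (captured); then any character, then one or more of a non-digit (captured); then one or more of a non-whitespace character (captured); then 1 to 4 of a word character, then exactly 2 of a word character (non-capturing group); then a non-whitespace character (captured as 'val'); then anchored at the end.
`findall` packs the 4 group values into a tuple for every match.

[('8', '-_ywpe', '3gJJA2c8ic.9bqz', 'p')]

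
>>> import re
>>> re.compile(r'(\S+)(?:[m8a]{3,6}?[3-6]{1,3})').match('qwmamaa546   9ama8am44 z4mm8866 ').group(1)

'qwma'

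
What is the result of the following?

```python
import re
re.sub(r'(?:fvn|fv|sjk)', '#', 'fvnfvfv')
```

'###'

Alternation isn't longest-match — the leftmost alternative that fits at this position is chosen.
Matches: at [0:3] → 'fvn'; at [3:5] → 'fv'; at [5:7] → 'fv'.
`sub` substitutes '#' at each match site.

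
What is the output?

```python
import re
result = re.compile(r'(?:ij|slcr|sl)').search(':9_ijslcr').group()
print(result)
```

ij

The match spans [3:5] → 'ij'.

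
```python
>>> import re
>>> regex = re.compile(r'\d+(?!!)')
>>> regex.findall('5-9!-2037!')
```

The negative lookaround is zero-width — it rules out positions where the adjacent text would match, without consuming anything.
`findall` yields the raw match text (2 of them) because the pattern has no groups.

['5', '203']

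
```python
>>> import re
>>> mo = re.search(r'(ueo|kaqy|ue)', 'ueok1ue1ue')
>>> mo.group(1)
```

'ueo'

Branches in `(...|...)` are attempted left-to-right; the first branch that allows the whole pattern to succeed is taken.
`re.search` tries every starting position until one works.
The match spans [0:3] → 'ueo'.
Captured: group 1 = 'ueo'.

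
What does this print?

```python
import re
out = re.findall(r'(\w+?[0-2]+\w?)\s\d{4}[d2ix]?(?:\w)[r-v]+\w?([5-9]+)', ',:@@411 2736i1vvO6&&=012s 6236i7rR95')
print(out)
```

[('411', '6'), ('012s', '95')]

The pattern matches one or more of a word character (lazy), then one or more of a character in [0-2], then optionally a word character (captured); then whitespace, then exactly 4 of a digit, then optionally one of [d2ix]; then a word character (non-capturing group); then one or more of a character in [r-v], then optionally a word character; then one or more of a character in [5-9] (captured).
Matches: at [4:18] match '411 2736i1vvO6', groups = ('411', '6'); at [21:36] match '012s 6236i7rR95', groups = ('012s', '95').
`findall` packs the 2 group values into a tuple for every match.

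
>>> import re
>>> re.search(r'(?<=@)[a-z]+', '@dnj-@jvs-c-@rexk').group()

Lookahead/lookbehind check context without consuming it, so the matched span excludes the asserted characters.
The match spans [1:4] → 'dnj'.

'dnj'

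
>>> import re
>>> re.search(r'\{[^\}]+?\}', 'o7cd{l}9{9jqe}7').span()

(4, 7)

`re.search` scans for the first position where the pattern succeeds.
The match spans [4:7] → '{l}'.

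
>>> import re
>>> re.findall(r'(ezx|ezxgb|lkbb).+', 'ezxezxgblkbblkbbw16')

Walking the string: at [0:19] match 'ezxezxgblkbblkbbw16', group 1 = 'ezx'.
Because there's exactly one group, `findall` drops the full match and keeps group 1 from the one hit.

['ezx']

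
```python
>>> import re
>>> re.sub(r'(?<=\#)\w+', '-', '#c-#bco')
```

'#--#-'

The positive lookaround only admits positions where the adjacent text matches; those characters stay outside the span.
`sub` substitutes '-' at each match site.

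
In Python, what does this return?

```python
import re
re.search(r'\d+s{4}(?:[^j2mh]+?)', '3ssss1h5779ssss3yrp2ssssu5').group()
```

This matches one or more of a digit, then exactly 4 of the literal 's'; then one or more of any character except [j2mh] (lazy) (non-capturing group).
`search` walks the string left to right and returns the first match it finds.
The match spans [0:6] → '3ssss1'.

'3ssss1'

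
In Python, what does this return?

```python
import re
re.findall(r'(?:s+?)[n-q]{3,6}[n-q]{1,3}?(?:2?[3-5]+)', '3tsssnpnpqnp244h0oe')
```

['sssnpnpqnp244']

No capturing groups, so `findall` returns the 1 full match string.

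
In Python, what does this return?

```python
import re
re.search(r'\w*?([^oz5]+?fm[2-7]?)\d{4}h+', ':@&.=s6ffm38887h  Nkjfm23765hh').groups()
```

The match spans [0:16] → ':@&.=s6ffm38887h'.
Captured: group 1 = ':@&.=s6ffm3'.

(':@&.=s6ffm3',)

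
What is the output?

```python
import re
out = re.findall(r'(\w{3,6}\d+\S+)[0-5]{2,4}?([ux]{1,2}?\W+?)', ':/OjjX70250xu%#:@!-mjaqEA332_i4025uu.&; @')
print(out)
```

[('OjjX70250xu%#:@!-mjaqEA332_i40', 'uu.')]

A `+?`/`*?`/`{m,n}?` starts at its minimum and grows only as far as needed for what follows to match.
`findall` packs the 2 group values into a tuple for every match.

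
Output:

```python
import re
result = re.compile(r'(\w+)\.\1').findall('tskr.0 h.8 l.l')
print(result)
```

After group 1 captures some text, `\1` only succeeds where that same text appears again.
Scanning left to right: at [11:14] match 'l.l', group 1 = 'l'.
One capturing group, so `findall` returns just the captured substring from the one match — 1 in all.

['l']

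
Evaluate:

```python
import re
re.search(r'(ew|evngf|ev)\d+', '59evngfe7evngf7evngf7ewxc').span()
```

(9, 15)

The match spans [9:15] → 'evngf7'.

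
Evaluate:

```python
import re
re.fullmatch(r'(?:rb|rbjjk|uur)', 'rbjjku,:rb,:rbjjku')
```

For `fullmatch`, every character of the input must be accounted for by the pattern.
Here there's no way to consume every character, so the call returns None.

None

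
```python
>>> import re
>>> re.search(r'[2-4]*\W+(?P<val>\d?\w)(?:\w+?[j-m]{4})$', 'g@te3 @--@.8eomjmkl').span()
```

The pattern matches zero or more of a character in [2-4], then one or more of a non-word character; then optionally a digit, then a word character (captured as 'val'); then one or more of a word character (lazy), then exactly 4 of a character in [j-m] (non-capturing group); then anchored at the end.
`re.search` tries every starting position until one works.
The match spans [4:19] → '3 @--@.8eomjmkl'.
Captured: group 1 = '8e'.

(4, 19)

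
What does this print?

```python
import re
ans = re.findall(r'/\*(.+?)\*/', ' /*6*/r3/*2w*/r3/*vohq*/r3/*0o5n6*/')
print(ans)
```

['6', '2w', 'vohq', '0o5n6']

One capturing group, so `findall` returns just the captured substring from each match — 4 in all.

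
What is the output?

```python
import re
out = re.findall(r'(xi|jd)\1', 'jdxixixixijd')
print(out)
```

`\1` is not a pattern — it's the concrete string captured by group 1, re-applied verbatim.
Walking the string: at [2:6] match 'xixi', group 1 = 'xi'; at [6:10] match 'xixi', group 1 = 'xi'.
One capturing group, so `findall` returns just the captured substring from each match — 2 in all.

['xi', 'xi']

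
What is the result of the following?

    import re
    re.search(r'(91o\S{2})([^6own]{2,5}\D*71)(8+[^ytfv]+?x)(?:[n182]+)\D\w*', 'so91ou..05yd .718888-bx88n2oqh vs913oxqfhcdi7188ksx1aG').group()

'91ou..05yd .718888-bx88n2oqh'

The match spans [2:30] → '91ou..05yd .718888-bx88n2oqh'.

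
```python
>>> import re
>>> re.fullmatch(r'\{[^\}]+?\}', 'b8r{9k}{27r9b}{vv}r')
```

None

For `fullmatch`, every character of the input must be accounted for by the pattern.
Here the pattern can't cover the whole string, so the call returns None.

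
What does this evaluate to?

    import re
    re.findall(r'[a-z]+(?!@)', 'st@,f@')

['s']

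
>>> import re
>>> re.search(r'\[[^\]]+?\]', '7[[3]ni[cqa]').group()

`search` walks the string left to right and returns the first match it finds.
The match spans [1:5] → '[[3]'.

'[[3]'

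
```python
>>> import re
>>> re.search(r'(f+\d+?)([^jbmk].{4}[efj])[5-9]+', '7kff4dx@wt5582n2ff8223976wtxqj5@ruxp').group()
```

'ff8223976wtxqj5'

This matches one or more of a literal 'f', then one or more of a digit (lazy) (captured); then any character except [jbmk], then exactly 4 of any character, then one of [efj] (captured); then one or more of a character in [5-9].
`re.search` tries every starting position until one works.
The match spans [16:31] → 'ff8223976wtxqj5'.
Captured: group 1 = 'ff822397', group 2 = '6wtxqj'.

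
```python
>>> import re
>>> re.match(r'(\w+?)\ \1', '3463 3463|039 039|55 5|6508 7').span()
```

`match` is anchored at position 0; if the pattern doesn't fit there, it returns None.
The match spans [0:9] → '3463 3463'.

(0, 9)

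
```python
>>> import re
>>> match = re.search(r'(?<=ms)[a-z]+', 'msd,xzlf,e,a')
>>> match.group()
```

'd'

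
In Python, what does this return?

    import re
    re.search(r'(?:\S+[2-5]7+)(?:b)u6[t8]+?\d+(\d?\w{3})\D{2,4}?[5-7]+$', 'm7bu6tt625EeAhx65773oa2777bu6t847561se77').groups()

('561',)

The pattern matches one or more of a non-whitespace character, then a character in [2-5], then one or more of a literal '7' (non-capturing group); then a literal 'b' (non-capturing group); then the literal 'u6', then one or more of one of [t8] (lazy); then one or more of a digit; then optionally a digit, then exactly 3 of a word character (captured); then 2 to 4 of a non-digit (lazy), then one or more of a character in [5-7]; then anchored at the end.
`re.search` tries every starting position until one works.
The match spans [0:40] → 'm7bu6tt625EeAhx65773oa2777bu6t847561se77'.
Captured: group 1 = '561'.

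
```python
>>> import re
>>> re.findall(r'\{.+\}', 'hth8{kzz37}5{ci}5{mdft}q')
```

['{kzz37}5{ci}5{mdft}']

Walking the string: at [4:23] → '{kzz37}5{ci}5{mdft}'.
Since nothing is captured, `findall` lists the 1 matched substring directly.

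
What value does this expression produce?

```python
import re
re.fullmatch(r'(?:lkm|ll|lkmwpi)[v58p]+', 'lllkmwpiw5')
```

None

For `fullmatch`, every character of the input must be accounted for by the pattern.
Here there's no way to consume every character, so the call returns None.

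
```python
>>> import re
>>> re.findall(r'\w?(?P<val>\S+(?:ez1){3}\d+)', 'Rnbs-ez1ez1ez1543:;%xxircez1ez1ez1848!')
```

['nbs-ez1ez1ez1543:;%xxircez1ez1ez1848']

Pattern: optionally a word character; then one or more of a non-whitespace character, then the literal 'ez1' repeated 3 times, then one or more of a digit (captured as 'val').
Scanning left to right: at [0:37] match 'Rnbs-ez1ez1ez1543:;%xxircez1ez1ez1848', group 1 = 'nbs-ez1ez1ez1543:;%xxircez1ez1ez1848'.
`findall` collects group 1 from the one match (1 total).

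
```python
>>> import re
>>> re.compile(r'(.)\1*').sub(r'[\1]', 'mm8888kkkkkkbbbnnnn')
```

'[m][8][k][b][n]'

`\1` is not a pattern — it's the concrete string captured by group 1, re-applied verbatim.
Matches: at [0:2] → 'mm'; at [2:6] → '8888'; at [6:12] → 'kkkkkk'; at [12:15] → 'bbb'; at [15:19] → 'nnnn'.
The replacement refers to a captured group, so each match is rewritten using its own captured text.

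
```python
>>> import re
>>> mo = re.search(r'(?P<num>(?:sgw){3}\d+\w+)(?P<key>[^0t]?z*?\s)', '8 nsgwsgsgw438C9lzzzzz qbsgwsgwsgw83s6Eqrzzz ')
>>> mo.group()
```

This matches the literal 'sgw' repeated 3 times, then one or more of a digit, then one or more of a word character (captured as 'num'); then optionally any character except [0t], then zero or more of a literal 'z' (lazy), then whitespace (captured as 'key').
Unlike `match`, `search` isn't anchored — it looks for the pattern anywhere in the string.
The match spans [25:45] → 'sgwsgwsgw83s6Eqrzzz '.
Captured: group 1 = 'sgwsgwsgw83s6Eqrzzz', group 2 = ' '.

'sgwsgwsgw83s6Eqrzzz '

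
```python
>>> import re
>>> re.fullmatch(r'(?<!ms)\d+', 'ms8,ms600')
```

None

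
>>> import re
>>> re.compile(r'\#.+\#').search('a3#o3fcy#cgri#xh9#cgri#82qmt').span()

Unlike `match`, `search` isn't anchored — it looks for the pattern anywhere in the string.
The match spans [2:23] → '#o3fcy#cgri#xh9#cgri#'.

(2, 23)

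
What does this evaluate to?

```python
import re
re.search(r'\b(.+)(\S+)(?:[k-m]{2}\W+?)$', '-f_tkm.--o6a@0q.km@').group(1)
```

'f_tkm.--o6a@0q'

The match spans [1:19] → 'f_tkm.--o6a@0q.km@'.
Captured: group 1 = 'f_tkm.--o6a@0q', group 2 = '.'.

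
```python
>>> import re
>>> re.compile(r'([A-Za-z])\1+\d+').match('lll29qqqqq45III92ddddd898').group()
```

'lll29'

`\1` has to match the exact text group 1 already captured.
`match` is anchored at position 0; if the pattern doesn't fit there, it returns None.
The match spans [0:5] → 'lll29'.
Captured: group 1 = 'l'.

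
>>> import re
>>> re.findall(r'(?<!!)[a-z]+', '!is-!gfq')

['s', 'fq']

The negative lookahead/lookbehind blocks any match where the forbidden context is present.
Scanning left to right: at [2:3] → 's'; at [6:8] → 'fq'.
`findall` yields the raw match text (2 of them) because the pattern has no groups.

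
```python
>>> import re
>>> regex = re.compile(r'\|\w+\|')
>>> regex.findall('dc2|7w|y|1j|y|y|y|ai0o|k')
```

Scanning left to right: at [3:7] → '|7w|'; at [8:12] → '|1j|'; at [13:16] → '|y|'; at [17:23] → '|ai0o|'.
No capturing groups, so `findall` returns the 4 full match strings.

['|7w|', '|1j|', '|y|', '|ai0o|']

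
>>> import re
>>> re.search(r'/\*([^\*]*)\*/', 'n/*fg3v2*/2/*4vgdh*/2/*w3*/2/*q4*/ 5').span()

Unlike `match`, `search` isn't anchored — it looks for the pattern anywhere in the string.
The match spans [1:10] → '/*fg3v2*/'.
Captured: group 1 = 'fg3v2'.

(1, 10)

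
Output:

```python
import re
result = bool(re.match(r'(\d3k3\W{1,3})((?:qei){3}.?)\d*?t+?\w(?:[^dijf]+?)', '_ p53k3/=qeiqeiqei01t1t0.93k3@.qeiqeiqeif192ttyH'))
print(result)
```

False

The pattern matches a digit, then the literal '3k3', then 1 to 3 of a non-word character (captured); then the literal 'qei' repeated 3 times, then optionally any character (captured); then zero or more of a digit (lazy); then one or more of the literal 't' (lazy), then a word character; then one or more of any character except [dijf] (lazy) (non-capturing group).
`re.match` won't scan ahead — the pattern has to work from the very first character.
Here the pattern fails at index 0, so the call returns None, and `bool(None)` is False.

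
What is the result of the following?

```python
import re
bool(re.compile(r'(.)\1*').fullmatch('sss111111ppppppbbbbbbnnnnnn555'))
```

`\1` is not a pattern — it's the concrete string captured by group 1, re-applied verbatim.
`re.fullmatch` is like wrapping the pattern in `^…$` (in single-line mode).
Here there's no way to consume every character, so the call returns None, and `bool(None)` is False.

False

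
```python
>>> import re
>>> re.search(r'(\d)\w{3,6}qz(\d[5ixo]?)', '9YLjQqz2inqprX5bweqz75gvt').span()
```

The pattern matches a digit (captured); then 3 to 6 of a word character, then the literal 'qz'; then a digit, then optionally one of [5ixo] (captured).
`search` walks the string left to right and returns the first match it finds.
The match spans [0:9] → '9YLjQqz2i'.
Captured: group 1 = '9', group 2 = '2i'.

(0, 9)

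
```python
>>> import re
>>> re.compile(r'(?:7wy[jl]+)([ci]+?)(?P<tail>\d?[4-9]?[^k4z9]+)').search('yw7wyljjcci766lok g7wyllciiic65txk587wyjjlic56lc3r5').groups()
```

('c', 'ci766lo')

Pattern: the literal '7wy', then one or more of one of [jl] (non-capturing group); then one or more of one of [ci] (lazy) (captured); then optionally a digit, then optionally a character in [4-9], then one or more of any character except [k4z9] (captured as 'tail').
With the lazy modifier that quantifier settles for the fewest repetitions that let the rest of the pattern succeed (the atoms after it are unaffected and can still be greedy).
`re.search` scans for the first position where the pattern succeeds.
The match spans [2:16] → '7wyljjcci766lo'.
Captured: group 1 = 'c', group 2 = 'ci766lo'.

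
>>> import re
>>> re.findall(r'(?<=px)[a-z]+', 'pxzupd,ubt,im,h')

['zupd']

The lookaround is zero-width — it requires the adjacent text to match without consuming it, so the asserted text isn't part of the match.
With no groups in the pattern, `findall` gives back each whole match — 1 here.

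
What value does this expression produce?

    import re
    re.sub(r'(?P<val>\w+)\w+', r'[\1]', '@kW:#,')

Pattern: one or more of a word character (captured as 'val'); then one or more of a word character.
Matches: at [1:3] → 'kW'.
`\1` in the replacement pulls in group 1's text for each match.

'@[k]:#,'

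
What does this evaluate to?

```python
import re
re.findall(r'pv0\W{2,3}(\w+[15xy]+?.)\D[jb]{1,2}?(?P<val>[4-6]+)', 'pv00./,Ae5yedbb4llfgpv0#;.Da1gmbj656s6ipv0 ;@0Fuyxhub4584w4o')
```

[('Da1g', '656'), ('0Fuyxh', '45')]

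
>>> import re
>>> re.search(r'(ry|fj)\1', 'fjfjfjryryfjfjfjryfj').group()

`\1` is not a pattern — it's the concrete string captured by group 1, re-applied verbatim.
`search` walks the string left to right and returns the first match it finds.
The match spans [0:4] → 'fjfj'.
Captured: group 1 = 'fj'.

'fjfj'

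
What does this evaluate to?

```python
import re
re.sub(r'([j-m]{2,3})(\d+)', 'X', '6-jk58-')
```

Pattern: 2 to 3 of a character in [j-m] (captured); then one or more of a digit (captured).
Matches: at [2:6] → 'jk58'.
Each match is replaced by 'X'.

'6-X-'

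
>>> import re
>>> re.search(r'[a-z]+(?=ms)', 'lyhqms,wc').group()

Lookahead/lookbehind check context without consuming it, so the matched span excludes the asserted characters.
The match spans [0:4] → 'lyhq'.

'lyhq'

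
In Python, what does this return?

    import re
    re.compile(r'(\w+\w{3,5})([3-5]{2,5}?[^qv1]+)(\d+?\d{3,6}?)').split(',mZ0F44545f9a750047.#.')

[',', 'mZ0F445', '45f9a75', '0047', '.#.']

This matches one or more of a word character, then 3 to 5 of a word character (captured); then 2 to 5 of a character in [3-5] (lazy), then one or more of any character except [qv1] (captured); then one or more of a digit (lazy), then 3 to 6 of a digit (lazy) (captured).
Matches to split on: at [1:19] → 'mZ0F44545f9a750047'.
`re.split` interleaves the captured-group text with the surrounding fragments.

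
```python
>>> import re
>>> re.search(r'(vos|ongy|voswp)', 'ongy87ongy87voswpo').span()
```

(0, 4)

Unlike `match`, `search` isn't anchored — it looks for the pattern anywhere in the string.
The match spans [0:4] → 'ongy'.
Captured: group 1 = 'ongy'.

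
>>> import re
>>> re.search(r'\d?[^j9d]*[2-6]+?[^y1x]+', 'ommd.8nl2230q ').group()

This matches optionally a digit, then zero or more of any character except [j9d]; then one or more of a character in [2-6] (lazy); then one or more of any character except [y1x].
`search` walks the string left to right and returns the first match it finds.
The match spans [4:14] → '.8nl2230q '.

'.8nl2230q '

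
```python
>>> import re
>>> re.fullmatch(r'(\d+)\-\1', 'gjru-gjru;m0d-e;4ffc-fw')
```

`\1` is not a pattern — it's the concrete string captured by group 1, re-applied verbatim.
`re.fullmatch` requires the pattern to consume the entire string.
Here the string isn't matched end-to-end, so the call returns None.

None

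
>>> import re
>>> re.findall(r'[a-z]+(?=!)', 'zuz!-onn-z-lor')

The `(?=…)`/`(?<=…)` assertion just peeks at neighbouring text; it doesn't advance the match position.
Matches: at [0:3] → 'zuz'.
`findall` yields the raw match text (1 of them) because the pattern has no groups.

['zuz']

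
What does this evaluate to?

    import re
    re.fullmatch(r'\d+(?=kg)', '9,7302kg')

Lookahead/lookbehind check context without consuming it, so the matched span excludes the asserted characters.
`re.fullmatch` requires the pattern to consume the entire string.
Here the string isn't matched end-to-end, so the call returns None.

None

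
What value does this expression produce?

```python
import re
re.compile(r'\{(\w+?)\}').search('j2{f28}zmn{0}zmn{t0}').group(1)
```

'f28'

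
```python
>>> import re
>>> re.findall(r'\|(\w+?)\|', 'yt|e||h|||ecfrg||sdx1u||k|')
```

Because there's exactly one group, `findall` drops the full match and keeps group 1 from each hit.

['e', 'h', 'ecfrg', 'sdx1u', 'k']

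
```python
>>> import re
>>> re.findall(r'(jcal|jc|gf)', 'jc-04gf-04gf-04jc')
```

['jc', 'gf', 'gf', 'jc']

`findall` collects group 1 from each match (4 total).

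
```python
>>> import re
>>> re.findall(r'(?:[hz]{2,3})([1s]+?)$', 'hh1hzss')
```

['ss']

The pattern matches 2 to 3 of one of [hz] (non-capturing group); then one or more of one of [1s] (lazy) (captured); then anchored at the end.
`findall` collects group 1 from the one match (1 total).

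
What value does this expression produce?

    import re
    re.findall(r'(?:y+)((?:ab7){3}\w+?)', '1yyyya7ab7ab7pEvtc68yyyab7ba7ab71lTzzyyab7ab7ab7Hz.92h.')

['ab7ab7ab7H']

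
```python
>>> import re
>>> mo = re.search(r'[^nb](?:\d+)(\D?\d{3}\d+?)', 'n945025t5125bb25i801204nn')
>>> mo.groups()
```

('t5125',)

The match spans [1:12] → '945025t5125'.
Captured: group 1 = 't5125'.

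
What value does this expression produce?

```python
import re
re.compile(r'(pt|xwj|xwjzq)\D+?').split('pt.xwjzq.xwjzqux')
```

['', 'pt', '', 'xwj', 'q.', 'xwj', 'qux']

The regex engine tests alternatives in the order written; an earlier branch that matches wins even if a later one would match more.
The group in the pattern means `split` returns the separators' captures alongside the pieces.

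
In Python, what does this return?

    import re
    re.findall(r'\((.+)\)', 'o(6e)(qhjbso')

With a single group, `findall` returns only what that group captured — 1 item.

['6e']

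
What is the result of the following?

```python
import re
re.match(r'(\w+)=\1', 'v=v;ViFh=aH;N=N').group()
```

After group 1 captures some text, `\1` only succeeds where that same text appears again.
`re.match` only tries the pattern at the start of the string.
The match spans [0:3] → 'v=v'.
Captured: group 1 = 'v'.

'v=v'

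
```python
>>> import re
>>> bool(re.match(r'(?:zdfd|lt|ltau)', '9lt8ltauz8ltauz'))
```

False

`re.match` only tries the pattern at the start of the string.
Here the string doesn't start with a match, so the call returns None, and `bool(None)` is False.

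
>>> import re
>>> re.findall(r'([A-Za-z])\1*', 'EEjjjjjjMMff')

['E', 'j', 'M', 'f']

A backreference is literal: `\1` must see the identical characters the first group matched.
Because there's exactly one group, `findall` drops the full match and keeps group 1 from each hit.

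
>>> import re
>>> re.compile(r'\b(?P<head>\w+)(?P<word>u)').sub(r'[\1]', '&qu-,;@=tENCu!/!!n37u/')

Pattern: a word boundary (`\b`, zero-width); then one or more of a word character (captured as 'head'); then a literal 'u' (captured as 'word').
Matches: at [1:3] → 'qu'; at [8:13] → 'tENCu'; at [17:21] → 'n37u'.
`\1` in the replacement pulls in group 1's text for each match.

'&[q]-,;@=[tENC]!/!![n37]/'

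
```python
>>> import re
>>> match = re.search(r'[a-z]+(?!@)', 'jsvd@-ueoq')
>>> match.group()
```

'jsv'

`(?!…)`/`(?<!…)` only lets a position through if the neighbouring text does NOT match; no characters are consumed.
`re.search` scans for the first position where the pattern succeeds.
The match spans [0:3] → 'jsv'.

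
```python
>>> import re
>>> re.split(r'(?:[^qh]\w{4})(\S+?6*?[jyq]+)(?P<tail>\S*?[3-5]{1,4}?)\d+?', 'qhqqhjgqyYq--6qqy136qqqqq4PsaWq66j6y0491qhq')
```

['qhqqh', 'q--6qqy', '13', 'qqqqq', 'q66j', '6y04', '1qhq']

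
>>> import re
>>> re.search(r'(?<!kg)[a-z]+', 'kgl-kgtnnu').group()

'kgl'

A negative assertion filters positions out without eating any characters.
`re.search` tries every starting position until one works.
The match spans [0:3] → 'kgl'.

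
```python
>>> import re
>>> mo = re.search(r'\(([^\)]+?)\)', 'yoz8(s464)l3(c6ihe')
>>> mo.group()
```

The match spans [4:10] → '(s464)'.

'(s464)'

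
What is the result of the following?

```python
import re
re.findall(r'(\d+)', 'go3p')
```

['3']

One capturing group, so `findall` returns just the captured substring from the one match — 1 in all.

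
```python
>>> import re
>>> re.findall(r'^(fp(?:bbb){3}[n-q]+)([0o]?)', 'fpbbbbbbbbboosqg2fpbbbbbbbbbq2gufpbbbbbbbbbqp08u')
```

Pattern: anchored at the start of the string; then the literal 'fp', then the literal 'bbb' repeated 3 times, then one or more of a character in [n-q] (captured); then optionally one of [0o] (captured).
Walking the string: at [0:13] match 'fpbbbbbbbbboo', groups = ('fpbbbbbbbbboo', '').
With 2 capturing groups, `findall` returns a 2-tuple per match.

[('fpbbbbbbbbboo', '')]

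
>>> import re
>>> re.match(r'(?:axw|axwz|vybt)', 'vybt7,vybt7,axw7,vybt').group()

'vybt'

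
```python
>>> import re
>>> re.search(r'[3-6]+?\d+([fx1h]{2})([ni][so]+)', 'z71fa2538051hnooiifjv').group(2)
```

'noo'

The match spans [6:16] → '538051hnoo'.
Captured: group 1 = '1h', group 2 = 'noo'.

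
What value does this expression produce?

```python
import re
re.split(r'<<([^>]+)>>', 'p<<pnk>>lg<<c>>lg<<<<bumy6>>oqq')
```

['p', 'pnk', 'lg', 'c', 'lg', '<<bumy6', 'oqq']

With a capturing group present, the delimiter's captured portion is kept in the result list.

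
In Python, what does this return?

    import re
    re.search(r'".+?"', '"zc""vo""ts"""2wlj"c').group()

'"zc"'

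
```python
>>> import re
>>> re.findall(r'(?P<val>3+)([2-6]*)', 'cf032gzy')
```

This matches one or more of a literal '3' (captured as 'val'); then zero or more of a character in [2-6] (captured).
Matches: at [3:5] match '32', groups = ('3', '2').
With 2 capturing groups, `findall` returns a 2-tuple per match.

[('3', '2')]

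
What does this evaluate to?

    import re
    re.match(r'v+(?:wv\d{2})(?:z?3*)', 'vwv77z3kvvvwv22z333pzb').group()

'vwv77z3'

The pattern matches one or more of a literal 'v'; then the literal 'wv', then exactly 2 of a digit (non-capturing group); then optionally the literal 'z', then zero or more of a literal '3' (non-capturing group).
`match` is anchored at position 0; if the pattern doesn't fit there, it returns None.
The match spans [0:7] → 'vwv77z3'.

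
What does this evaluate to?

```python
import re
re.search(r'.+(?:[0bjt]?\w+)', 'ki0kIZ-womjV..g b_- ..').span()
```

(0, 18)

This matches one or more of any character; then optionally one of [0bjt], then one or more of a word character (non-capturing group).
The match spans [0:18] → 'ki0kIZ-womjV..g b_'.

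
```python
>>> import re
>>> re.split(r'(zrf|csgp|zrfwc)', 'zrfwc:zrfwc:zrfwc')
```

`|` is ordered: at each position the engine commits to the first alternative that works.
Matches to split on: at [0:3] → 'zrf'; at [6:9] → 'zrf'; at [12:15] → 'zrf'.
With a capturing group present, the delimiter's captured portion is kept in the result list.

['', 'zrf', 'wc:', 'zrf', 'wc:', 'zrf', 'wc']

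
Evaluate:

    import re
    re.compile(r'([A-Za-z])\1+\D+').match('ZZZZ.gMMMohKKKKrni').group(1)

'Z'

The match spans [0:18] → 'ZZZZ.gMMMohKKKKrni'.
Captured: group 1 = 'Z'.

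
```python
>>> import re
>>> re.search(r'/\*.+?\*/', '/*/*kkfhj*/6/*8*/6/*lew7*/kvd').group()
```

'/*/*kkfhj*/'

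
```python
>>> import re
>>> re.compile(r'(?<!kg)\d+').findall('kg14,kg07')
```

The negative lookahead/lookbehind blocks any match where the forbidden context is present.
Matches: at [3:4] → '4'; at [8:9] → '7'.
No capturing groups, so `findall` returns the 2 full match strings.

['4', '7']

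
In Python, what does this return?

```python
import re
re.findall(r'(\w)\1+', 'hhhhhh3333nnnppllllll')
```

['h', '3', 'n', 'p', 'l']

`\1` has to match the exact text group 1 already captured.
Scanning left to right: at [0:6] match 'hhhhhh', group 1 = 'h'; at [6:10] match '3333', group 1 = '3'; at [10:13] match 'nnn', group 1 = 'n'; at [13:15] match 'pp', group 1 = 'p'; at [15:21] match 'llllll', group 1 = 'l'.
One capturing group, so `findall` returns just the captured substring from each match — 5 in all.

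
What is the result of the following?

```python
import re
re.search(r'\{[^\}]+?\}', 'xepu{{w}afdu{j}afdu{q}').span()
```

(4, 8)

Unlike `match`, `search` isn't anchored — it looks for the pattern anywhere in the string.
The match spans [4:8] → '{{w}'.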